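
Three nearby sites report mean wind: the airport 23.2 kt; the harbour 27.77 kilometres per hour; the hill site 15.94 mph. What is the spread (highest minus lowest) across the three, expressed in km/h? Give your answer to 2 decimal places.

17.31 km/h

the airport: 23.2 kt = 42.9664 km/h.
the hill site: 15.94 mph = 25.6529 km/h.
Spread: 42.9664 − 25.6529 = 17.31 km/h.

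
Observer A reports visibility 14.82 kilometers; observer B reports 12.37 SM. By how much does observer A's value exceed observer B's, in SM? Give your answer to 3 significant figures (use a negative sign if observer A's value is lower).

-3.16 SM

observer A: 14.82 km = 9.2087 SM.
Difference: 9.2087 − 12.3700 = -3.16 SM.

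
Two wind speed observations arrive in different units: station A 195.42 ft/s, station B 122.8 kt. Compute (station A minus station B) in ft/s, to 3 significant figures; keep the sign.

-11.8 ft/s

station B: 122.8 kt = 207.263 ft/s.
Difference: 195.420 − 207.263 = -11.8 ft/s.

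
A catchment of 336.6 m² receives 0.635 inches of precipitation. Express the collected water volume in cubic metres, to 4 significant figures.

5.429 cubic metres

Depth: 0.635 in × 25.4 = 16.129 mm.
1 mm over 1 m² is 1 L, so volume = 16.129 × 336.6 = 5429.0214 L = 5.429 m³.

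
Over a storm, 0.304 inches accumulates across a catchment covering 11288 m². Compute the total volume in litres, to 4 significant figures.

87160 litres

Depth: 0.304 in × 25.4 = 7.7216 mm.
1 mm over 1 m² is 1 L, so volume = 7.7216 × 11288 = 87161.421 L ≈ 87160 L.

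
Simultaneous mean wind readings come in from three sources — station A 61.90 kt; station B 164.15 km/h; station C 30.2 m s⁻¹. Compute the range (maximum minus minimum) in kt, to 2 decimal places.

29.93 kt

station B: 164.15 km/h = 88.6339 kt.
station C: 30.2 m/s = 58.7041 kt.
Spread: 88.6339 − 58.7041 = 29.93 kt.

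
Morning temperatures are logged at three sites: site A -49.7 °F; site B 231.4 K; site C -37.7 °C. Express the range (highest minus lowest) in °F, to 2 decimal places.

13.84 °F

site A: -49.7 °F = -45.389 °C.
site B: 231.4 K = -41.750 °C.
Spread: (-37.700) − (-45.389) = 7.689 °C = 13.84 °F.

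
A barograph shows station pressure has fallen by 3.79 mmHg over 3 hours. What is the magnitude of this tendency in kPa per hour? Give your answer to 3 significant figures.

3.79 mmHg / 3 h × 0.133322 kPa/mmHg = 0.168 kPa/h.

0.168 kPa per hour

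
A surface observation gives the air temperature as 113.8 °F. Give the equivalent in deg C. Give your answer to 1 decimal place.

°C = (°F − 32) × 5/9 = (113.8 − 32) / 1.8 = 45.4 °C.

45.4 °C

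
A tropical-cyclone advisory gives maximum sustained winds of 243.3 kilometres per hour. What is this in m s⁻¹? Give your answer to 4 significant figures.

67.58 m/s

1 km/h = 0.277778 m/s, so 243.3 × 0.277778 = 67.58 m/s.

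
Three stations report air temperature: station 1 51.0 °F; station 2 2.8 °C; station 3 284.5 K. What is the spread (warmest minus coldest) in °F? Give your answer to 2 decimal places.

15.39 °F

station 1: 51.0 °F = 10.556 °C.
station 3: 284.5 K = 11.350 °C.
Spread: 11.350 − 2.800 = 8.550 °C = 15.39 °F.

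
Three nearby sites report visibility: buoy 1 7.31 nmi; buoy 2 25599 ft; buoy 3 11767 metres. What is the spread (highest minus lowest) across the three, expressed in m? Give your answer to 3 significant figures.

5740 m

buoy 1: 7.31 nmi = 13538.12 m.
buoy 2: 25599 ft = 7802.58 m.
Spread: 13538.12 − 7802.58 = 5740 m.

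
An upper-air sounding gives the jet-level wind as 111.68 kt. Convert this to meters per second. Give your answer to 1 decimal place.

1 kt = 0.514444 m/s, so 111.68 × 0.514444 = 57.5 m/s.

57.5 m/s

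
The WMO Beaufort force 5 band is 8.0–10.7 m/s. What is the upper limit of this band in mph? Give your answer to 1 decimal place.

23.9 mph

8.0–10.7 m/s × 2.237 = 17.9–23.9 mph.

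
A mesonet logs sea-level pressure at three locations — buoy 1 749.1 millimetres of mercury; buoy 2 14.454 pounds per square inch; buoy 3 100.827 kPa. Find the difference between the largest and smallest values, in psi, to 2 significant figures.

0.17 psi

buoy 1: 749.1 mmHg = 14.4852 psi.
buoy 3: 100.827 kPa = 14.6237 psi.
Spread: 14.6237 − 14.4540 = 0.17 psi.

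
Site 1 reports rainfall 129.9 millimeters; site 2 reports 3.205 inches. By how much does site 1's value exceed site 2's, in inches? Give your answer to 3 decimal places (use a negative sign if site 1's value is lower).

1.909 in

site 1: 129.9 mm = 5.11417 in.
Difference: 5.11417 − 3.20500 = 1.909 in.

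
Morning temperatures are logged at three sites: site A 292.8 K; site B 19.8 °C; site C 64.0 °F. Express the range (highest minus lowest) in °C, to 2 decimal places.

2.02 °C

site A: 292.8 K = 19.650 °C.
site C: 64.0 °F = 17.778 °C.
Spread: 19.800 − 17.778 = 2.022 °C.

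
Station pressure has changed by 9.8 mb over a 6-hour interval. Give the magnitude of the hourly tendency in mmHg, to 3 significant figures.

1.23 mmHg per hour

9.8 mb / 6 h × 0.750062 mmHg/mb = 1.23 mmHg/h.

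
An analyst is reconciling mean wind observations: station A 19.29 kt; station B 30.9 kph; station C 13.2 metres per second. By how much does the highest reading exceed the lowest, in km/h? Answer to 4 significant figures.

16.62 km/h

station A: 19.29 kt = 35.7251 km/h.
station C: 13.2 m/s = 47.5200 km/h.
Spread: 47.5200 − 30.9000 = 16.62 km/h.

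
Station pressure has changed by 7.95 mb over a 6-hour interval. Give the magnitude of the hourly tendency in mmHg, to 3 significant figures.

0.994 mmHg per hour

7.95 mb / 6 h × 0.750062 mmHg/mb = 0.994 mmHg/h.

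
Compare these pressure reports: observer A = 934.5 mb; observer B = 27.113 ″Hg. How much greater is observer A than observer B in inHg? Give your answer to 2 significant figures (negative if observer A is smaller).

0.48 inHg

observer A: 934.5 mb = 27.5958 inHg.
Difference: 27.5958 − 27.1130 = 0.48 inHg.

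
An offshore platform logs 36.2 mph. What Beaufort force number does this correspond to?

Beaufort force 7

36.2 mph = 16.2 m/s, which is Beaufort 7 (near gale, 13.9–17.1 m/s).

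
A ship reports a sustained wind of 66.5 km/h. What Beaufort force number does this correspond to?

66.5 km/h = 18.5 m/s, which is Beaufort 8 (gale, 17.2–20.7 m/s).

Beaufort force 8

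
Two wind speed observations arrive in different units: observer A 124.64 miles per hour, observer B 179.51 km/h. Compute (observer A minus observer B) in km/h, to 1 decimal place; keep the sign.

observer A: 124.64 mph = 200.589 km/h.
Difference: 200.589 − 179.510 = 21.1 km/h.

21.1 km/h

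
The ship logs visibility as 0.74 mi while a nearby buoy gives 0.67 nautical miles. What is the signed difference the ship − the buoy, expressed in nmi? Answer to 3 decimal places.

-0.027 nmi

the ship: 0.74 SM = 0.64304 nmi.
Difference: 0.64304 − 0.67000 = -0.027 nmi.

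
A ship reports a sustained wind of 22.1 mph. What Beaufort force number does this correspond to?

22.1 mph = 9.9 m/s, which is Beaufort 5 (fresh breeze, 8.0–10.7 m/s).

Beaufort force 5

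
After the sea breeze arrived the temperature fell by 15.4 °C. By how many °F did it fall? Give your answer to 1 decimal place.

For a temperature change the 32° offset cancels: Δ°F = 15.4 × 1.8 = 27.7 °F.

27.7 °F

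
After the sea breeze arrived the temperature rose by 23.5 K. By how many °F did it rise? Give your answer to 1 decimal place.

A change of 1 °C equals a change of 1.8 °F: Δ°F = 23.5 × 1.8 = 42.3 °F.

42.3 °F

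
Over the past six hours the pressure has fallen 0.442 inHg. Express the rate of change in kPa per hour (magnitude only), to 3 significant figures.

0.249 kPa per hour

0.442 inHg / 6 h × 3.38639 kPa/inHg = 0.249 kPa/h.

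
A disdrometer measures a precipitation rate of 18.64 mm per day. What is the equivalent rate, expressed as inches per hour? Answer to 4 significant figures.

18.64 mm/day × 0.0393701 in/mm × 0.0416667 day/hour = 0.03058 in/hour.

0.03058 in/hour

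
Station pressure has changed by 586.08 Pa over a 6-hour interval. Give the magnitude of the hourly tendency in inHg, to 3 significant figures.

586.08 Pa / 6 h × 0.0002953 inHg/Pa = 0.0288 inHg/h.

0.0288 inHg per hour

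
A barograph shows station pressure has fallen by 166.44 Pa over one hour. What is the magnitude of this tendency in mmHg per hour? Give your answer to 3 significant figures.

166.44 Pa / 1 h × 0.00750062 mmHg/Pa = 1.25 mmHg/h.

1.25 mmHg per hour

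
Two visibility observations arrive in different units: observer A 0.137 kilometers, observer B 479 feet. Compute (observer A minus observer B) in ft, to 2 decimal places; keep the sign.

-29.52 ft

observer A: 0.137 km = 449.4751 ft.
Difference: 449.4751 − 479.0000 = -29.52 ft.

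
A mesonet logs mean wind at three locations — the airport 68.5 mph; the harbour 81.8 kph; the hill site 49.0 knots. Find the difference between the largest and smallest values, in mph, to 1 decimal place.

the harbour: 81.8 km/h = 50.828 mph.
the hill site: 49.0 kt = 56.388 mph.
Spread: 68.500 − 50.828 = 17.7 mph.

17.7 mph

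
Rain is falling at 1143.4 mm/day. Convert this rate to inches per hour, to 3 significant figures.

1.88 in/hour

1143.4 mm/day × 0.0393701 in/mm × 0.0416667 day/hour = 1.88 in/hour.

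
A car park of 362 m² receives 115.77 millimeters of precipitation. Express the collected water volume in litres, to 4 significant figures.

1 mm over 1 m² is 1 L, so volume = 115.77 × 362 = 41908.74 L ≈ 41910 L.

41910 litres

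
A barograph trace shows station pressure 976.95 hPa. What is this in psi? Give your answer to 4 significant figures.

14.17 psi

1 hPa = 0.0145038 psi, so 976.95 × 0.0145038 = 14.17 psi.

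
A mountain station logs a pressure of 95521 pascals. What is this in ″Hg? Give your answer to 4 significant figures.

1 Pa = 0.0002953 inHg, so 95521 × 0.0002953 = 28.21 inHg.

28.21 inHg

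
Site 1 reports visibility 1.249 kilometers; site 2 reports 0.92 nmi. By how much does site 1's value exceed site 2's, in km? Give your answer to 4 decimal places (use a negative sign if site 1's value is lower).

site 2: 0.92 nmi = 1.703840 km.
Difference: 1.249000 − 1.703840 = -0.4548 km.

-0.4548 km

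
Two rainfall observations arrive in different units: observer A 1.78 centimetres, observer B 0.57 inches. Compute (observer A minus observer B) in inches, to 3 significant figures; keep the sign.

0.131 in

observer A: 1.78 cm = 0.70079 in.
Difference: 0.70079 − 0.57000 = 0.131 in.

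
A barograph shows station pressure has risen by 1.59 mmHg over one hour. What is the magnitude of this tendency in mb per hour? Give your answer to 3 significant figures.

1.59 mmHg / 1 h × 1.33322 mb/mmHg = 2.12 mb/h.

2.12 mb per hour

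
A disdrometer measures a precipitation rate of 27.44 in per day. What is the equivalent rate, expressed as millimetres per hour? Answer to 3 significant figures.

27.44 in/day × 25.4 mm/in × 0.0416667 day/hour = 29.0 mm/hour.

29.0 mm/hour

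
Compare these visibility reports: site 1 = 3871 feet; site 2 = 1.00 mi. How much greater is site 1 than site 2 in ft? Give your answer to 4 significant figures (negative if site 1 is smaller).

-1409 ft

site 2: 1.00 SM = 5280.00 ft.
Difference: 3871.00 − 5280.00 = -1409 ft.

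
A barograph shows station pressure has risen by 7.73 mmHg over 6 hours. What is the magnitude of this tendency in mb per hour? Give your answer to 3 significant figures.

7.73 mmHg / 6 h × 1.33322 mb/mmHg = 1.72 mb/h.

1.72 mb per hour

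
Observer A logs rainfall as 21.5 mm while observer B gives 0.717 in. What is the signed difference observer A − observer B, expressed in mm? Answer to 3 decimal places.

3.288 mm

observer B: 0.717 in = 18.21180 mm.
Difference: 21.50000 − 18.21180 = 3.288 mm.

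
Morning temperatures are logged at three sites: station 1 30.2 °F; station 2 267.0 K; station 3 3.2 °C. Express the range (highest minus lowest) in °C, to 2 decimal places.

9.35 °C

station 1: 30.2 °F = -1.000 °C.
station 2: 267.0 K = -6.150 °C.
Spread: 3.200 − (-6.150) = 9.350 °C.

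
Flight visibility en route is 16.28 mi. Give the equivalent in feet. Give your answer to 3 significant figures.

86000 ft

1 SM = 5280 ft, so 16.28 × 5280 = 86000 ft.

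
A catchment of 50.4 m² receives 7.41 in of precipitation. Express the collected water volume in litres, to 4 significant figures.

9486 litres

Depth: 7.41 in × 25.4 = 188.214 mm.
1 mm over 1 m² is 1 L, so volume = 188.214 × 50.4 = 9485.9856 L ≈ 9486 L.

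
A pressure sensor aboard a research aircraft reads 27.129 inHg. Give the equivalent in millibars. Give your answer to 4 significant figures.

918.7 mb

1 inHg = 33.8639 mb, so 27.129 × 33.8639 = 918.7 mb.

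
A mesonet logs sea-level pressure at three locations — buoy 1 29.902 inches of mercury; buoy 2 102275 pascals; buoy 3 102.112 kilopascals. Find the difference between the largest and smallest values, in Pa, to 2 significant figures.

buoy 1: 29.902 inHg = 101259.80 Pa.
buoy 3: 102.112 kPa = 102112.00 Pa.
Spread: 102275.00 − 101259.80 = 1000 Pa.

1000 Pa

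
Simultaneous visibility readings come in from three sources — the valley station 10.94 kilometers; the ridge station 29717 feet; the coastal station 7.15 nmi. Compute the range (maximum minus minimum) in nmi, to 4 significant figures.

the valley station: 10.94 km = 5.90713 nmi.
the ridge station: 29717 ft = 4.89079 nmi.
Spread: 7.15000 − 4.89079 = 2.259 nmi.

2.259 nmi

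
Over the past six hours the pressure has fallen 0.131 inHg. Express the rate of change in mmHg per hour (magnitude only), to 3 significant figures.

0.131 inHg / 6 h × 25.4 mmHg/inHg = 0.555 mmHg/h.

0.555 mmHg per hour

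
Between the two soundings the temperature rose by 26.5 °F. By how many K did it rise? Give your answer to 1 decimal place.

14.7 K

A change of 1 °C equals a change of 1.8 °F: ΔK = 26.5 × 0.5556 = 14.7 K.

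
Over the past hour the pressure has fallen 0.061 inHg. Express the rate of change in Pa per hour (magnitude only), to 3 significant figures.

207 Pa per hour

0.061 inHg / 1 h × 3386.39 Pa/inHg = 207 Pa/h.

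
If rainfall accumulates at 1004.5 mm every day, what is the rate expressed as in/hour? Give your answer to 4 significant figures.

1004.5 mm/day × 0.0393701 in/mm × 0.0416667 day/hour = 1.648 in/hour.

1.648 in/hour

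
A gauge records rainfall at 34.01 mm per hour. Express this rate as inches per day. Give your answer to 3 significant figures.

32.1 in/day

34.01 mm/hour × 0.0393701 in/mm × 24 hour/day = 32.1 in/day.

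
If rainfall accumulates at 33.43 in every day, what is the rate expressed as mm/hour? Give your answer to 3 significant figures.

33.43 in/day × 25.4 mm/in × 0.0416667 day/hour = 35.4 mm/hour.

35.4 mm/hour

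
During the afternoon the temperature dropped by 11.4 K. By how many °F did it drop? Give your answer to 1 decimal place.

20.5 °F

A change of 1 °C equals a change of 1.8 °F: Δ°F = 11.4 × 1.8 = 20.5 °F.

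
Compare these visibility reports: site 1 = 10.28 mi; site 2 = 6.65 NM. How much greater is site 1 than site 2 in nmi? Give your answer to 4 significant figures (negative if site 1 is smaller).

site 1: 10.28 SM = 8.93308 nmi.
Difference: 8.93308 − 6.65000 = 2.283 nmi.

2.283 nmi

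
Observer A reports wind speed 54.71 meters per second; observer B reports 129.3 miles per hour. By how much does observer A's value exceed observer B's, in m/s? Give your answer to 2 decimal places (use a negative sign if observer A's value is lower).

observer B: 129.3 mph = 57.8023 m/s.
Difference: 54.7100 − 57.8023 = -3.09 m/s.

-3.09 m/s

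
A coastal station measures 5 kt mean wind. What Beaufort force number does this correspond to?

Beaufort force 2

5 kt lies in the Beaufort 2 band (light breeze, 4–6 kt).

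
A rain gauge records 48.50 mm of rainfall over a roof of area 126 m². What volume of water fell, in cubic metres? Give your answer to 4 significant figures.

6.111 cubic metres

1 mm over 1 m² is 1 L, so volume = 48.5 × 126 = 6111 L = 6.111 m³.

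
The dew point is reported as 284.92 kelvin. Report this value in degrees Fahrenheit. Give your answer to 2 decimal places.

53.19 °F

First to °C: 11.77 °C.
Then to °F: 53.19 °F.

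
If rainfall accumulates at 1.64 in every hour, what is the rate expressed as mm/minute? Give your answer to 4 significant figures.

1.64 in/hour × 25.4 mm/in × 0.0166667 hour/minute = 0.6943 mm/minute.

0.6943 mm/minute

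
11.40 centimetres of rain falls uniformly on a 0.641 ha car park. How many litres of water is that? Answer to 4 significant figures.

Depth: 11.40 cm × 10 = 114 mm.
Area: 0.641 ha = 6410 m².
1 mm over 1 m² is 1 L, so volume = 114 × 6410 = 730740 L ≈ 730700 L.

730700 litres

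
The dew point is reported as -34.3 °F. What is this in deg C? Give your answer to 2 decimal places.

°C = (°F − 32) × 5/9 = (-34.3 − 32) / 1.8 = -36.83 °C.

-36.83 °C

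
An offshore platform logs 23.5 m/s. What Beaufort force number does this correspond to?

23.5 m/s lies in the Beaufort 9 band (strong gale, 20.8–24.4 m/s).

Beaufort force 9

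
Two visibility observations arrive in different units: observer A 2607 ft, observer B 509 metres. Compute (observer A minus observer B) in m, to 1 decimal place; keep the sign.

observer A: 2607 ft = 794.614 m.
Difference: 794.614 − 509.000 = 285.6 m.

285.6 m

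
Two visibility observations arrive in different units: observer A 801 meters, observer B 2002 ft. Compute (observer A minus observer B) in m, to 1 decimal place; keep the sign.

190.8 m

observer B: 2002 ft = 610.210 m.
Difference: 801.000 − 610.210 = 190.8 m.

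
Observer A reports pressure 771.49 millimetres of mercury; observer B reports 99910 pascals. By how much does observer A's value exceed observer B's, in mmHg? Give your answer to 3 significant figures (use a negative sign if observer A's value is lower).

observer B: 99910 Pa = 749.387 mmHg.
Difference: 771.490 − 749.387 = 22.1 mmHg.

22.1 mmHg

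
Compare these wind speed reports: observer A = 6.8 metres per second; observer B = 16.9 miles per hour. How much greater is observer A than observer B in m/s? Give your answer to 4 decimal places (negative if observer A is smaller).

observer B: 16.9 mph = 7.554976 m/s.
Difference: 6.800000 − 7.554976 = -0.7550 m/s.

-0.7550 m/s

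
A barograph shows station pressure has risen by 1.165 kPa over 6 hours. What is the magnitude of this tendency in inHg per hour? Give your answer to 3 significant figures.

1.165 kPa / 6 h × 0.2953 inHg/kPa = 0.0573 inHg/h.

0.0573 inHg per hour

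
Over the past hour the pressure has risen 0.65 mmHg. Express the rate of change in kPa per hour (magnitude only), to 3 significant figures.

0.65 mmHg / 1 h × 0.133322 kPa/mmHg = 0.0867 kPa/h.

0.0867 kPa per hour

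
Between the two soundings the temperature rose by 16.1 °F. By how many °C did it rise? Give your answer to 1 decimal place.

A change of 1 °C equals a change of 1.8 °F: Δ°C = 16.1 × 0.5556 = 8.9 °C.

8.9 °C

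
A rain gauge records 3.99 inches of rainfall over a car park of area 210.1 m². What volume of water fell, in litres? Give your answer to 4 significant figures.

Depth: 3.99 in × 25.4 = 101.346 mm.
1 mm over 1 m² is 1 L, so volume = 101.346 × 210.1 = 21292.795 L ≈ 21290 L.

21290 litres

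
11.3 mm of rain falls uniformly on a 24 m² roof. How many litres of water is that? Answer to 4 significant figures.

271.2 litres

1 mm over 1 m² is 1 L, so volume = 11.3 × 24 = 271.2 L.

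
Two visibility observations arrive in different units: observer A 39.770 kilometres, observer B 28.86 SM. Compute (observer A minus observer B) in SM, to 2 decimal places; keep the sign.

-4.15 SM

observer A: 39.770 km = 24.7119 SM.
Difference: 24.7119 − 28.8600 = -4.15 SM.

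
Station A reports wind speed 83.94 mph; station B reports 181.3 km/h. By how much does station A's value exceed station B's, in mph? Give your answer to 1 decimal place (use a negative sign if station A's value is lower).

station B: 181.3 km/h = 112.655 mph.
Difference: 83.940 − 112.655 = -28.7 mph.

-28.7 mph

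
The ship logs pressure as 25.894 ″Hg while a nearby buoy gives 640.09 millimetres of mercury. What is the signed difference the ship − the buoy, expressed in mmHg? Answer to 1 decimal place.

17.6 mmHg

the ship: 25.894 inHg = 657.708 mmHg.
Difference: 657.708 − 640.090 = 17.6 mmHg.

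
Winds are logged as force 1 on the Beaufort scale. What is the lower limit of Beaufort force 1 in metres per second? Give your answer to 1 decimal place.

0.3 m/s

Beaufort 1 (light air) spans 0.3–1.5 m/s.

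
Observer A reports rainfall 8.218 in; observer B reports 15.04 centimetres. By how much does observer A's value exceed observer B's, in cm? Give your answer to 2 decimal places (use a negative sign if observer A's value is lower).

observer A: 8.218 in = 20.8737 cm.
Difference: 20.8737 − 15.0400 = 5.83 cm.

5.83 cm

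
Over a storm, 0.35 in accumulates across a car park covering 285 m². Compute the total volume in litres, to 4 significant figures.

2534 litres

Depth: 0.35 in × 25.4 = 8.89 mm.
1 mm over 1 m² is 1 L, so volume = 8.89 × 285 = 2533.65 L ≈ 2534 L.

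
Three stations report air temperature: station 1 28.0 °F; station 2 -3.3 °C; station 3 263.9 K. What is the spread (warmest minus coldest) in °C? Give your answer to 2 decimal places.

7.03 °C

station 1: 28.0 °F = -2.222 °C.
station 3: 263.9 K = -9.250 °C.
Spread: (-2.222) − (-9.250) = 7.028 °C.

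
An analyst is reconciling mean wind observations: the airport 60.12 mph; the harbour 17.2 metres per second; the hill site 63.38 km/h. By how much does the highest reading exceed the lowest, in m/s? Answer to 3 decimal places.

9.676 m/s

the airport: 60.12 mph = 26.87604 m/s.
the hill site: 63.38 km/h = 17.60556 m/s.
Spread: 26.87604 − 17.20000 = 9.676 m/s.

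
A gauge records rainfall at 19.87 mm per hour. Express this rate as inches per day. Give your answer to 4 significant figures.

19.87 mm/hour × 0.0393701 in/mm × 24 hour/day = 18.77 in/day.

18.77 in/day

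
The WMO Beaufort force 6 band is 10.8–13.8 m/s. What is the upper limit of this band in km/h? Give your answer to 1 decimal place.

49.7 km/h

10.8–13.8 m/s × 3.6 = 38.9–49.7 km/h.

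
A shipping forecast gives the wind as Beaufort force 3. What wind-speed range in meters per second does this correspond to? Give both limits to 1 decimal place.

3.4 to 5.4 m/s

Beaufort 3 (gentle breeze) spans 3.4–5.4 m/s.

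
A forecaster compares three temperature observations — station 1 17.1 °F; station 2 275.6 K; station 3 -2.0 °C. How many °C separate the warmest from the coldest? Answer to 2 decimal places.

station 1: 17.1 °F = -8.278 °C.
station 2: 275.6 K = 2.450 °C.
Spread: 2.450 − (-8.278) = 10.728 °C.

10.73 °C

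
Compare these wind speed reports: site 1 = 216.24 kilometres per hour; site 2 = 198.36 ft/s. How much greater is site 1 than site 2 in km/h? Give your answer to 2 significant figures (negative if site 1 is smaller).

-1.4 km/h

site 2: 198.36 ft/s = 217.656 km/h.
Difference: 216.240 − 217.656 = -1.4 km/h.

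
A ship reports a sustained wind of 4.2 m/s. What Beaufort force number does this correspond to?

Beaufort force 3

4.2 m/s lies in the Beaufort 3 band (gentle breeze, 3.4–5.4 m/s).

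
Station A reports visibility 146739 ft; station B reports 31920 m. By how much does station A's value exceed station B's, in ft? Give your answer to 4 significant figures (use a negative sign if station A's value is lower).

42010 ft

station B: 31920 m = 104724.41 ft.
Difference: 146739.00 − 104724.41 = 42010 ft.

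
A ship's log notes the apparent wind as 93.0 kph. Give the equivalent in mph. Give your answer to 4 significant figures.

1 km/h = 0.621371 mph, so 93.0 × 0.621371 = 57.79 mph.

57.79 mph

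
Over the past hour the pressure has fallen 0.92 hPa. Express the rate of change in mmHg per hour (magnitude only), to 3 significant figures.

0.690 mmHg per hour

0.92 hPa / 1 h × 0.750062 mmHg/hPa = 0.690 mmHg/h.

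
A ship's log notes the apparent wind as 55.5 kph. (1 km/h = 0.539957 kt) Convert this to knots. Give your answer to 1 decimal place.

30.0 kt

1 km/h = 0.539957 kt, so 55.5 × 0.539957 = 30.0 kt.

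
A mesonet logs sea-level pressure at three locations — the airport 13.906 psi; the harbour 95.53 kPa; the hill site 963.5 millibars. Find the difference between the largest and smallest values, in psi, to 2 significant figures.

0.12 psi

the harbour: 95.53 kPa = 13.8555 psi.
the hill site: 963.5 mb = 13.9744 psi.
Spread: 13.9744 − 13.8555 = 0.12 psi.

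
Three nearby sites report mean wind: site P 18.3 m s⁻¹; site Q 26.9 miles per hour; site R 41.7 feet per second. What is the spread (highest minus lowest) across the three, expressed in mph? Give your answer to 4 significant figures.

14.04 mph

site P: 18.3 m/s = 40.9359 mph.
site R: 41.7 ft/s = 28.4318 mph.
Spread: 40.9359 − 26.9000 = 14.04 mph.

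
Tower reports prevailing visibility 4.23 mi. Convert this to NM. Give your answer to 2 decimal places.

3.68 nmi

1 SM = 0.868976 nmi, so 4.23 × 0.868976 = 3.68 nmi.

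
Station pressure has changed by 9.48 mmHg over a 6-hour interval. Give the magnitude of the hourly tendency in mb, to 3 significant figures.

9.48 mmHg / 6 h × 1.33322 mb/mmHg = 2.11 mb/h.

2.11 mb per hour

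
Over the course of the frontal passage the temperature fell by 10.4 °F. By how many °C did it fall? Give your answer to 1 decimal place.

5.8 °C

For a temperature change the 32° offset cancels: Δ°C = 10.4 × 0.5556 = 5.8 °C.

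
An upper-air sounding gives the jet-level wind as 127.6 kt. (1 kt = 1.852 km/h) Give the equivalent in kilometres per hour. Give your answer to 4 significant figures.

236.3 km/h

1 kt = 1.852 km/h, so 127.6 × 1.852 = 236.3 km/h.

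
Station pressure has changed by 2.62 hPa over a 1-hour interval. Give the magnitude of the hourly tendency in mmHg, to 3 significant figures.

1.97 mmHg per hour

2.62 hPa / 1 h × 0.750062 mmHg/hPa = 1.97 mmHg/h.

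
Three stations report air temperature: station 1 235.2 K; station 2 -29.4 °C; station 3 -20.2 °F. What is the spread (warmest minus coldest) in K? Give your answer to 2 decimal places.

8.95 K

station 1: 235.2 K = -37.950 °C.
station 3: -20.2 °F = -29.000 °C.
Spread: (-29.000) − (-37.950) = 8.950 °C.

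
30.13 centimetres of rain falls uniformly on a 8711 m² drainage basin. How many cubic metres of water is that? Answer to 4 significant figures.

2625 cubic metres

Depth: 30.13 cm × 10 = 301.3 mm.
1 mm over 1 m² is 1 L, so volume = 301.3 × 8711 = 2624624.3 L = 2625 m³.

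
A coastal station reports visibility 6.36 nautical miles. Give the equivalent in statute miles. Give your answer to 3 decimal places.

1 nmi = 1.15078 SM, so 6.36 × 1.15078 = 7.319 SM.

7.319 SM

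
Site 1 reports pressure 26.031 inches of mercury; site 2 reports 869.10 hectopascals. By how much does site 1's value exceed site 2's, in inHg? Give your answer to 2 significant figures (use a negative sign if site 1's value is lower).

0.37 inHg

site 2: 869.10 hPa = 25.6645 inHg.
Difference: 26.0310 − 25.6645 = 0.37 inHg.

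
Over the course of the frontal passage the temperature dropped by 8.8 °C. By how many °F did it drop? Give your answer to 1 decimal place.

A change of 1 °C equals a change of 1.8 °F: Δ°F = 8.8 × 1.8 = 15.8 °F.

15.8 °F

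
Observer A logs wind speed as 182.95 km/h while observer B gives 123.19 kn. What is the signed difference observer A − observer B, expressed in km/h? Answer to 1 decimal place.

-45.2 km/h

observer B: 123.19 kt = 228.148 km/h.
Difference: 182.950 − 228.148 = -45.2 km/h.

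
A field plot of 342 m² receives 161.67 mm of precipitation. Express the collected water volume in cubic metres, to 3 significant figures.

55.3 cubic metres

1 mm over 1 m² is 1 L, so volume = 161.67 × 342 = 55291.14 L = 55.3 m³.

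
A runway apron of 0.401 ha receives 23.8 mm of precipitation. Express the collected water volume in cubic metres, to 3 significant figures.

Area: 0.401 ha = 4010 m².
1 mm over 1 m² is 1 L, so volume = 23.8 × 4010 = 95438 L = 95.4 m³.

95.4 cubic metres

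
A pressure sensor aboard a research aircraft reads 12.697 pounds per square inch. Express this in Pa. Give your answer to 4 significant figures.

1 psi = 6894.76 Pa, so 12.697 × 6894.76 = 87540 Pa.

87540 Pa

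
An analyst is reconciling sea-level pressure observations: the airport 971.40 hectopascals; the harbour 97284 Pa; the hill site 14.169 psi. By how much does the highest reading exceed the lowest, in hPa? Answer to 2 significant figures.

the harbour: 97284 Pa = 972.840 hPa.
the hill site: 14.169 psi = 976.918 hPa.
Spread: 976.918 − 971.400 = 5.5 hPa.

5.5 hPa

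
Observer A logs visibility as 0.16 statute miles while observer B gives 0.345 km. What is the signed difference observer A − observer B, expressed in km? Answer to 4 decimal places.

observer A: 0.16 SM = 0.257495 km.
Difference: 0.257495 − 0.345000 = -0.0875 km.

-0.0875 km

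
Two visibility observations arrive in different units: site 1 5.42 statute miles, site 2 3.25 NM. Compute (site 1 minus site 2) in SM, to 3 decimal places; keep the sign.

site 2: 3.25 nmi = 3.74003 SM.
Difference: 5.42000 − 3.74003 = 1.680 SM.

1.680 SM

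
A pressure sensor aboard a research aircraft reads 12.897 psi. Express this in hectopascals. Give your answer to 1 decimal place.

889.2 hPa

1 psi = 68.9476 hPa, so 12.897 × 68.9476 = 889.2 hPa.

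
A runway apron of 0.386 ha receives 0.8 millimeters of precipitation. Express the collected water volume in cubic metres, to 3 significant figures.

Area: 0.386 ha = 3860 m².
1 mm over 1 m² is 1 L, so volume = 0.8 × 3860 = 3088 L = 3.09 m³.

3.09 cubic metres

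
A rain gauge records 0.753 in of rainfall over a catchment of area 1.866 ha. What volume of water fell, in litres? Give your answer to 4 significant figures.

356900 litres

Depth: 0.753 in × 25.4 = 19.1262 mm.
Area: 1.866 ha = 18660 m².
1 mm over 1 m² is 1 L, so volume = 19.1262 × 18660 = 356894.89 L ≈ 356900 L.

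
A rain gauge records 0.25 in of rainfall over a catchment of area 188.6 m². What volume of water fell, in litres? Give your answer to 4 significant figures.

Depth: 0.25 in × 25.4 = 6.35 mm.
1 mm over 1 m² is 1 L, so volume = 6.35 × 188.6 = 1197.61 L ≈ 1198 L.

1198 litres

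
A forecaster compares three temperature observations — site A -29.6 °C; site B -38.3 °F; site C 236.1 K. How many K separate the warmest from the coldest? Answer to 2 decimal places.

site B: -38.3 °F = -39.056 °C.
site C: 236.1 K = -37.050 °C.
Spread: (-29.600) − (-39.056) = 9.456 °C.

9.46 K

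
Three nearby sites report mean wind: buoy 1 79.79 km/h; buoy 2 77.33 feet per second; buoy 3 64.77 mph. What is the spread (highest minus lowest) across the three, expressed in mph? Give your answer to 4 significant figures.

buoy 1: 79.79 km/h = 49.5792 mph.
buoy 2: 77.33 ft/s = 52.7250 mph.
Spread: 64.7700 − 49.5792 = 15.19 mph.

15.19 mph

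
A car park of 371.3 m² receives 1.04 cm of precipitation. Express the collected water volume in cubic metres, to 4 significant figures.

3.862 cubic metres

Depth: 1.04 cm × 10 = 10.4 mm.
1 mm over 1 m² is 1 L, so volume = 10.4 × 371.3 = 3861.52 L = 3.862 m³.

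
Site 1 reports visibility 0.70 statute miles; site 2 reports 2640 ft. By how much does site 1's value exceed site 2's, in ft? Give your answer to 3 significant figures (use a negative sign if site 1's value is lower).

1060 ft

site 1: 0.70 SM = 3696.00 ft.
Difference: 3696.00 − 2640.00 = 1060 ft.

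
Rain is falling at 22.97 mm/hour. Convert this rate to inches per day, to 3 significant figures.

21.7 in/day

22.97 mm/hour × 0.0393701 in/mm × 24 hour/day = 21.7 in/day.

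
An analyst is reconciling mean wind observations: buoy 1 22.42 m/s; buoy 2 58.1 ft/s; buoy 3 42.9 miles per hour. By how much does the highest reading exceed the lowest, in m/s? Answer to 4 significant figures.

buoy 2: 58.1 ft/s = 17.70888 m/s.
buoy 3: 42.9 mph = 19.17802 m/s.
Spread: 22.42000 − 17.70888 = 4.711 m/s.

4.711 m/s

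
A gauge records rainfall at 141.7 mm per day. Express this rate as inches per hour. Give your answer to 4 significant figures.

0.2324 in/hour

141.7 mm/day × 0.0393701 in/mm × 0.0416667 day/hour = 0.2324 in/hour.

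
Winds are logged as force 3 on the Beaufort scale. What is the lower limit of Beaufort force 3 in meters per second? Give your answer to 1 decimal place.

3.4 m/s

Beaufort 3 (gentle breeze) spans 3.4–5.4 m/s.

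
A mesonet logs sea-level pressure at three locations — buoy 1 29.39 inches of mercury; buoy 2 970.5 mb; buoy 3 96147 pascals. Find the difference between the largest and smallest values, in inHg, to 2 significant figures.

1.0 inHg

buoy 2: 970.5 mb = 28.6588 inHg.
buoy 3: 96147 Pa = 28.3922 inHg.
Spread: 29.3900 − 28.3922 = 1.0 inHg.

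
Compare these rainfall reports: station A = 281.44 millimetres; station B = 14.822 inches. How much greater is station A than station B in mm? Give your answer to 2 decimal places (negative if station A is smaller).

-95.04 mm

station B: 14.822 in = 376.4788 mm.
Difference: 281.4400 − 376.4788 = -95.04 mm.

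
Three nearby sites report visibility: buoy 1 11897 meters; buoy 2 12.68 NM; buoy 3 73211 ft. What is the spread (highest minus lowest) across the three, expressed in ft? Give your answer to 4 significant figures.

buoy 1: 11897 m = 39032.15 ft.
buoy 2: 12.68 nmi = 77045.14 ft.
Spread: 77045.14 − 39032.15 = 38010 ft.

38010 ft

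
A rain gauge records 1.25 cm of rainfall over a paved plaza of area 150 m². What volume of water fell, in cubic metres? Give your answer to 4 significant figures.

Depth: 1.25 cm × 10 = 12.5 mm.
1 mm over 1 m² is 1 L, so volume = 12.5 × 150 = 1875 L = 1.875 m³.

1.875 cubic metres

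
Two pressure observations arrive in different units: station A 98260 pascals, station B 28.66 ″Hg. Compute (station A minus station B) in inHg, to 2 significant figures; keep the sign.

station A: 98260 Pa = 29.0162 inHg.
Difference: 29.0162 − 28.6600 = 0.36 inHg.

0.36 inHg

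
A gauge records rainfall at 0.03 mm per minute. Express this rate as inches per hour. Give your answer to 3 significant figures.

0.0709 in/hour

0.03 mm/minute × 0.0393701 in/mm × 60 minute/hour = 0.0709 in/hour.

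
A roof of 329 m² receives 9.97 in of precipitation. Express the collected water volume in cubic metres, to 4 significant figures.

Depth: 9.97 in × 25.4 = 253.238 mm.
1 mm over 1 m² is 1 L, so volume = 253.238 × 329 = 83315.302 L = 83.32 m³.

83.32 cubic metres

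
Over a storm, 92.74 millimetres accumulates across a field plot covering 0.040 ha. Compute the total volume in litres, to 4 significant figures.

Area: 0.040 ha = 400 m².
1 mm over 1 m² is 1 L, so volume = 92.74 × 400 = 37096 L ≈ 37100 L.

37100 litres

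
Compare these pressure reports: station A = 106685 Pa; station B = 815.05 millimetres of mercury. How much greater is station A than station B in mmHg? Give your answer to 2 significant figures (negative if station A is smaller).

station A: 106685 Pa = 800.20 mmHg.
Difference: 800.20 − 815.05 = -15 mmHg.

-15 mmHg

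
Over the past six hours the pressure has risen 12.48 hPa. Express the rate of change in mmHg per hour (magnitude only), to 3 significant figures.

12.48 hPa / 6 h × 0.750062 mmHg/hPa = 1.56 mmHg/h.

1.56 mmHg per hour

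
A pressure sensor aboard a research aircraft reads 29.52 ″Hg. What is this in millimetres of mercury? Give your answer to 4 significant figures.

749.8 mmHg

1 inHg = 25.4 mmHg, so 29.52 × 25.4 = 749.8 mmHg.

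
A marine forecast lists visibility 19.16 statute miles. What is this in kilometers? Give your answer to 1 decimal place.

30.8 km

1 SM = 1.60934 km, so 19.16 × 1.60934 = 30.8 km.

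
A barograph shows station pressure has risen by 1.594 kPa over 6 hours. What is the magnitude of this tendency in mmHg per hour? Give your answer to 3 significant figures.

1.594 kPa / 6 h × 7.50062 mmHg/kPa = 1.99 mmHg/h.

1.99 mmHg per hour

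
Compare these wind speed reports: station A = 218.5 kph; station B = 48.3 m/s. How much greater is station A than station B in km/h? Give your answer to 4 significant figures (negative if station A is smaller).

44.62 km/h

station B: 48.3 m/s = 173.8800 km/h.
Difference: 218.5000 − 173.8800 = 44.62 km/h.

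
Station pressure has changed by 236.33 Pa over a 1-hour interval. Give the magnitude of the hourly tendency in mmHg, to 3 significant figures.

1.77 mmHg per hour

236.33 Pa / 1 h × 0.00750062 mmHg/Pa = 1.77 mmHg/h.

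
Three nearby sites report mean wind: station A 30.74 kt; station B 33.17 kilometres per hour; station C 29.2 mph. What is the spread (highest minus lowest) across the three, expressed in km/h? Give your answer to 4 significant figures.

23.76 km/h

station A: 30.74 kt = 56.9305 km/h.
station C: 29.2 mph = 46.9928 km/h.
Spread: 56.9305 − 33.1700 = 23.76 km/h.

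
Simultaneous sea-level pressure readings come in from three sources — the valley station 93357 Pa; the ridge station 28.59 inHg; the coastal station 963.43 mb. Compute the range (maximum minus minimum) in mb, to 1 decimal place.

the valley station: 93357 Pa = 933.570 mb.
the ridge station: 28.59 inHg = 968.169 mb.
Spread: 968.169 − 933.570 = 34.6 mb.

34.6 mb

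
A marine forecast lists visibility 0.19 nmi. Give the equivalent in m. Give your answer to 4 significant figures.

1 nmi = 1852 m, so 0.19 × 1852 = 351.9 m.

351.9 m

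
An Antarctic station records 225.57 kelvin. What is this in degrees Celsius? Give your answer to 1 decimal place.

-47.6 °C

°C = 225.57 − 273.15 = -47.6 °C.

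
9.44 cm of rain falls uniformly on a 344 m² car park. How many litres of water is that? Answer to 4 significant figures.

32470 litres

Depth: 9.44 cm × 10 = 94.4 mm.
1 mm over 1 m² is 1 L, so volume = 94.4 × 344 = 32473.6 L ≈ 32470 L.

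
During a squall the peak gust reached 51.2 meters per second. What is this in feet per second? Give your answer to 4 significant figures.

168.0 ft/s

1 m/s = 3.28084 ft/s, so 51.2 × 3.28084 = 168.0 ft/s.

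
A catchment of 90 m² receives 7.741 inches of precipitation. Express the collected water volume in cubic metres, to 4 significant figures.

17.70 cubic metres

Depth: 7.741 in × 25.4 = 196.6214 mm.
1 mm over 1 m² is 1 L, so volume = 196.6214 × 90 = 17695.926 L = 17.70 m³.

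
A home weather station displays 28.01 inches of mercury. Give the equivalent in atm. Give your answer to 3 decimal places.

1 inHg = 0.0334211 atm, so 28.01 × 0.0334211 = 0.936 atm.

0.936 atm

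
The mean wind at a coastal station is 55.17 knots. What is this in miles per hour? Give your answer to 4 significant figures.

1 kt = 1.15078 mph, so 55.17 × 1.15078 = 63.49 mph.

63.49 mph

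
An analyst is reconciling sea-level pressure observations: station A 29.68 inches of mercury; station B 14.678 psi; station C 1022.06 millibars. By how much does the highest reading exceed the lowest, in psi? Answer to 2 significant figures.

0.25 psi

station A: 29.68 inHg = 14.5775 psi.
station C: 1022.06 mb = 14.8237 psi.
Spread: 14.8237 − 14.5775 = 0.25 psi.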